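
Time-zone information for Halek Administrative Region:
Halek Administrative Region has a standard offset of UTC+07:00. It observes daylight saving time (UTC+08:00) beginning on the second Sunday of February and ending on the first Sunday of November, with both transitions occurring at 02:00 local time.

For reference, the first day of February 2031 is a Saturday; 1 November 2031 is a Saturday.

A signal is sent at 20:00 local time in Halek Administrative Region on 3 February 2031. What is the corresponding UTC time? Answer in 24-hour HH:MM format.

1 February 2031 is a Saturday, so the first Sunday is February 2 and the second is February 9.
1 November 2031 is a Saturday, so the first Sunday is November 2.
3 February 2031 is outside the daylight-saving period (9 February – 2 November), so Halek Administrative Region is on standard time, UTC+07:00.
20:00 local − 7h = 13:00 UTC.

13:00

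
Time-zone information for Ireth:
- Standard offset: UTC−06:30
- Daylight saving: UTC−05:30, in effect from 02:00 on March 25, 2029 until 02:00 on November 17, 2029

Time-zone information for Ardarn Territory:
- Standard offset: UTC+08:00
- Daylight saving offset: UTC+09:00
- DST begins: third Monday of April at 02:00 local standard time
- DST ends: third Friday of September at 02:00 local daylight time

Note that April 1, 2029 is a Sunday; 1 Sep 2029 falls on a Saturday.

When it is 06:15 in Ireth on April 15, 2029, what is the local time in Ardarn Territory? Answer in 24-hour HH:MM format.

19:45

Daylight saving runs 25 March – 17 November; April 15, 2029 is inside that window, so Ireth is at UTC−05:30.
06:15 Ireth + 5h30m = 11:45 UTC.
1 April 2029 is a Sunday, so the first Monday is April 2 and the third is April 16.
1 September 2029 is a Saturday, so the first Friday is September 7 and the third is September 21.
At the standard offset (UTC+08:00), 11:45 UTC + 8h = 19:45 Ardarn Territory standard time.
The standard-time date in Ardarn Territory, April 15, 2029, does not fall between 16 April and 21 September, so daylight saving is not in effect and Ardarn Territory is at UTC+08:00.
11:45 UTC + 8h = 19:45 Ardarn Territory.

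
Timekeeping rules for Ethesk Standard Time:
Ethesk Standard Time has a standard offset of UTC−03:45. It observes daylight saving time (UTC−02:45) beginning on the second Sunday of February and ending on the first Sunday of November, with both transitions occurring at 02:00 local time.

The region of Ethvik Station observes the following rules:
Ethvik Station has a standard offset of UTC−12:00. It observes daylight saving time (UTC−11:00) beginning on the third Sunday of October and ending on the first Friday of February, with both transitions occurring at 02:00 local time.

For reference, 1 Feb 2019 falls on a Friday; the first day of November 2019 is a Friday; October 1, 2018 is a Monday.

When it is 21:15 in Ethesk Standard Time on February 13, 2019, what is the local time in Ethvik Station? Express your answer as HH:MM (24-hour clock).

1 February 2019 is a Friday, so the first Sunday is February 3 and the second is February 10.
1 November 2019 is a Friday, so the first Sunday is November 3.
February 13, 2019 falls between 10 February and 3 November, so daylight saving is in effect and Ethesk Standard Time is at UTC−02:45.
21:15 Ethesk Standard Time + 2h45m = 00:00 UTC (rolling into the next day, 14 February 2019).
1 October 2018 is a Monday, so the first Sunday is October 7 and the third is October 21.
1 February 2019 is a Friday, so the first Friday is February 1.
At the standard offset (UTC−12:00), 00:00 UTC − 12h = 12:00 Ethvik Station standard time (rolling into the previous day, 13 February 2019).
The standard-time date in Ethvik Station, February 13, 2019, is outside the daylight-saving period (21 October 2018 – 1 February 2019), so Ethvik Station is on standard time, UTC−12:00.
00:00 UTC − 12h = 12:00 Ethvik Station (rolling into the previous day, 13 February 2019).

12:00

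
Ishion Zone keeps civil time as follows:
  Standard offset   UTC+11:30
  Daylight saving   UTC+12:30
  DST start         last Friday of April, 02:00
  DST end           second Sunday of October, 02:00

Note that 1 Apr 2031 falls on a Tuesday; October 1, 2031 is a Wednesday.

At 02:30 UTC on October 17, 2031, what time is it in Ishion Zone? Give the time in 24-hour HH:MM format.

1 April 2031 is a Tuesday, so Fridays fall on 4, 11, 18, 25; the last is April 25.
1 October 2031 is a Wednesday, so the first Sunday is October 5 and the second is October 12.
At the standard offset (UTC+11:30), 02:30 UTC + 11h30m = 14:00 Ishion Zone standard time.
Daylight saving runs 25 April – 12 October; the standard-time date in Ishion Zone, October 17, 2031, is outside that window, so Ishion Zone is on standard time at UTC+11:30.
02:30 UTC + 11h30m = 14:00 local.

14:00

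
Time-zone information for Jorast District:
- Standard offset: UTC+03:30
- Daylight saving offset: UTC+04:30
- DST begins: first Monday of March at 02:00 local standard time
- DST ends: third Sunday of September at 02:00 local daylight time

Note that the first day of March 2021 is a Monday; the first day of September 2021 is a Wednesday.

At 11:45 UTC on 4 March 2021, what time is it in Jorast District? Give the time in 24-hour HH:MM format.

1 March 2021 is a Monday, so the first Monday is March 1.
1 September 2021 is a Wednesday, so the first Sunday is September 5 and the third is September 19.
At the standard offset (UTC+03:30), 11:45 UTC + 3h30m = 15:15 Jorast District standard time.
The standard-time date in Jorast District, 4 March 2021, lies within the daylight-saving period (1 March – 19 September), so Jorast District is on daylight time, UTC+04:30.
11:45 UTC + 4h30m = 16:15 local.

16:15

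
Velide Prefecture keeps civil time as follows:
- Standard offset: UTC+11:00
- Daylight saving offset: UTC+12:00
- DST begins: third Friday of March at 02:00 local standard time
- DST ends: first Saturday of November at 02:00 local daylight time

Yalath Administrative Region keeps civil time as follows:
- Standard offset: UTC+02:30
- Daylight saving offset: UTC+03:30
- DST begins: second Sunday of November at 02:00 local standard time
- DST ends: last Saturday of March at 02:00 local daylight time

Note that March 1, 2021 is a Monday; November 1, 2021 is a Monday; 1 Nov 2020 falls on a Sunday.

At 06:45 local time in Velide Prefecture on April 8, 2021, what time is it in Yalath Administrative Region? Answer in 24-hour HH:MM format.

21:15

1 March 2021 is a Monday, so the first Friday is March 5 and the third is March 19.
1 November 2021 is a Monday, so the first Saturday is November 6.
April 8, 2021 lies within the daylight-saving period (19 March – 6 November), so Velide Prefecture is on daylight time, UTC+12:00.
06:45 Velide Prefecture − 12h = 18:45 UTC (rolling into the previous day, 7 April 2021).
1 November 2020 is a Sunday, so the first Sunday is November 1 and the second is November 8.
1 March 2021 is a Monday, so Saturdays fall on 6, 13, 20, 27; the last is March 27.
At the standard offset (UTC+02:30), 18:45 UTC + 2h30m = 21:15 Yalath Administrative Region standard time.
Daylight saving runs 8 November 2020 – 27 March 2021; the standard-time date in Yalath Administrative Region, April 7, 2021, is outside that window, so Yalath Administrative Region is on standard time at UTC+02:30.
18:45 UTC + 2h30m = 21:15 Yalath Administrative Region.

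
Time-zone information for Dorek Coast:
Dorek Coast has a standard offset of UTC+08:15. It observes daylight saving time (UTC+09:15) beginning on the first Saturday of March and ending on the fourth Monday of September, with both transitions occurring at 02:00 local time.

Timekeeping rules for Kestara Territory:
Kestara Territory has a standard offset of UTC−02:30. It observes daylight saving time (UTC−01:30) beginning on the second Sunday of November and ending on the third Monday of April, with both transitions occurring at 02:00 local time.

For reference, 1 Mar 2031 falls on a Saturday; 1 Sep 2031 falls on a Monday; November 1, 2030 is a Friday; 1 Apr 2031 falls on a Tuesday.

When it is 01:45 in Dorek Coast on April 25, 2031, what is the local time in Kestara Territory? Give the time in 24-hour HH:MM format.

1 March 2031 is a Saturday, so the first Saturday is March 1.
1 September 2031 is a Monday, so the first Monday is September 1 and the fourth is September 22.
April 25, 2031 falls between 1 March and 22 September, so daylight saving is in effect and Dorek Coast is at UTC+09:15.
01:45 Dorek Coast − 9h15m = 16:30 UTC (rolling into the previous day, 24 April 2031).
1 November 2030 is a Friday, so the first Sunday is November 3 and the second is November 10.
1 April 2031 is a Tuesday, so the first Monday is April 7 and the third is April 21.
At the standard offset (UTC−02:30), 16:30 UTC − 2h30m = 14:00 Kestara Territory standard time.
The standard-time date in Kestara Territory, April 24, 2031, is outside the daylight-saving period (10 November 2030 – 21 April 2031), so Kestara Territory is on standard time, UTC−02:30.
16:30 UTC − 2h30m = 14:00 Kestara Territory.

14:00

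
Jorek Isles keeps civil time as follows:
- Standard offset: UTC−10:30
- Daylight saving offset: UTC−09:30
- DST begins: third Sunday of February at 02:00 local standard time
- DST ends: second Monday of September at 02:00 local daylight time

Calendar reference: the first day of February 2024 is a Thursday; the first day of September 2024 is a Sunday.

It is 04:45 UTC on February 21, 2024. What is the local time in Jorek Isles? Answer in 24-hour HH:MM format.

19:15

1 February 2024 is a Thursday, so the first Sunday is February 4 and the third is February 18.
1 September 2024 is a Sunday, so the first Monday is September 2 and the second is September 9.
At the standard offset (UTC−10:30), 04:45 UTC − 10h30m = 18:15 Jorek Isles standard time (rolling into the previous day, 20 February 2024).
Daylight saving runs 18 February – 9 September; the standard-time date in Jorek Isles, February 20, 2024, is inside that window, so Jorek Isles is at UTC−09:30.
04:45 UTC − 9h30m = 19:15 local (rolling into the previous day, 20 February 2024).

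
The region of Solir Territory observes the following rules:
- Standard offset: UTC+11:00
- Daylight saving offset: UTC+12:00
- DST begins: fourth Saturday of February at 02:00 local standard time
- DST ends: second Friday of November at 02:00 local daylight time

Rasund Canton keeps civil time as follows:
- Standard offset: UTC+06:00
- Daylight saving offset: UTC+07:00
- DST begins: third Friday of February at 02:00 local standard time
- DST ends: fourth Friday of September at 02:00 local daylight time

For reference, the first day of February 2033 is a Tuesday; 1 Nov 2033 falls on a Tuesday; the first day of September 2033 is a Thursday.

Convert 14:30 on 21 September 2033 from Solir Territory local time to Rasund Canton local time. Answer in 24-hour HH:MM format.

1 February 2033 is a Tuesday, so the first Saturday is February 5 and the fourth is February 26.
1 November 2033 is a Tuesday, so the first Friday is November 4 and the second is November 11.
Daylight saving runs 26 February – 11 November; 21 September 2033 is inside that window, so Solir Territory is at UTC+12:00.
14:30 Solir Territory − 12h = 02:30 UTC.
1 February 2033 is a Tuesday, so the first Friday is February 4 and the third is February 18.
1 September 2033 is a Thursday, so the first Friday is September 2 and the fourth is September 23.
At the standard offset (UTC+06:00), 02:30 UTC + 6h = 08:30 Rasund Canton standard time.
Daylight saving runs 18 February – 23 September; the standard-time date in Rasund Canton, 21 September 2033, is inside that window, so Rasund Canton is at UTC+07:00.
02:30 UTC + 7h = 09:30 Rasund Canton.

09:30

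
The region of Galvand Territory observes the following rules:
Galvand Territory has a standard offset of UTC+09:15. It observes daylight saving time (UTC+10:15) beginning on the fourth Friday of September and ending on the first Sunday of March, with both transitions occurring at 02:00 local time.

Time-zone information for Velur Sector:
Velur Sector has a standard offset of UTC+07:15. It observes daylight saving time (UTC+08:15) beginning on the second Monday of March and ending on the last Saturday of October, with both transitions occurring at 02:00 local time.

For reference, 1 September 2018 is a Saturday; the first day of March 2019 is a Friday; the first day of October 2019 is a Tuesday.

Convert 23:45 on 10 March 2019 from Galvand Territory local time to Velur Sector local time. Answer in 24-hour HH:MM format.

1 September 2018 is a Saturday, so the first Friday is September 7 and the fourth is September 28.
1 March 2019 is a Friday, so the first Sunday is March 3.
10 March 2019 does not fall between 28 September 2018 and 3 March 2019, so daylight saving is not in effect and Galvand Territory is at UTC+09:15.
23:45 Galvand Territory − 9h15m = 14:30 UTC.
1 March 2019 is a Friday, so the first Monday is March 4 and the second is March 11.
1 October 2019 is a Tuesday, so Saturdays fall on 5, 12, 19, 26; the last is October 26.
At the standard offset (UTC+07:15), 14:30 UTC + 7h15m = 21:45 Velur Sector standard time.
The standard-time date in Velur Sector, 10 March 2019, is outside the daylight-saving period (11 March – 26 October), so Velur Sector is on standard time, UTC+07:15.
14:30 UTC + 7h15m = 21:45 Velur Sector.

21:45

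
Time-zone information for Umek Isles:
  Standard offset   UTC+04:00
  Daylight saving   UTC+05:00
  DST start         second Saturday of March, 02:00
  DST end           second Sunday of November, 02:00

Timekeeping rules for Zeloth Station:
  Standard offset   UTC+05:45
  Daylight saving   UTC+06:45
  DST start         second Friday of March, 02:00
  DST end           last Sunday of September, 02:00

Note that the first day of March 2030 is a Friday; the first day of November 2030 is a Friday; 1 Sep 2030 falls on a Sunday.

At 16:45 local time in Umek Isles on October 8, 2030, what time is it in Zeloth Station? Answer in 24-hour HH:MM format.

17:30

1 March 2030 is a Friday, so the first Saturday is March 2 and the second is March 9.
1 November 2030 is a Friday, so the first Sunday is November 3 and the second is November 10.
October 8, 2030 falls between 9 March and 10 November, so daylight saving is in effect and Umek Isles is at UTC+05:00.
16:45 Umek Isles − 5h = 11:45 UTC.
1 March 2030 is a Friday, so the first Friday is March 1 and the second is March 8.
1 September 2030 is a Sunday, so Sundays fall on 1, 8, 15, 22, 29; the last is September 29.
At the standard offset (UTC+05:45), 11:45 UTC + 5h45m = 17:30 Zeloth Station standard time.
Daylight saving runs 8 March – 29 September; the standard-time date in Zeloth Station, October 8, 2030, is outside that window, so Zeloth Station is on standard time at UTC+05:45.
11:45 UTC + 5h45m = 17:30 Zeloth Station.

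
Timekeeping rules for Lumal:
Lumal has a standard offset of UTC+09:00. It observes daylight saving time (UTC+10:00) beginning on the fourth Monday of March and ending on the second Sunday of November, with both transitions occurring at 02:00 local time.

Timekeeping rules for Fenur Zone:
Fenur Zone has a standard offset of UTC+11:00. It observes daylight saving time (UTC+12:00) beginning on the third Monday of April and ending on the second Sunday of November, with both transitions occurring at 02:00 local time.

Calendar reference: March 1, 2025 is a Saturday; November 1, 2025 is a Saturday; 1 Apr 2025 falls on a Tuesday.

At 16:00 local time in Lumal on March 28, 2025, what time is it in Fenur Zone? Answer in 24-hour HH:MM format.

1 March 2025 is a Saturday, so the first Monday is March 3 and the fourth is March 24.
1 November 2025 is a Saturday, so the first Sunday is November 2 and the second is November 9.
Daylight saving runs 24 March – 9 November; March 28, 2025 is inside that window, so Lumal is at UTC+10:00.
16:00 Lumal − 10h = 06:00 UTC.
1 April 2025 is a Tuesday, so the first Monday is April 7 and the third is April 21.
1 November 2025 is a Saturday, so the first Sunday is November 2 and the second is November 9.
At the standard offset (UTC+11:00), 06:00 UTC + 11h = 17:00 Fenur Zone standard time.
Daylight saving runs 21 April – 9 November; the standard-time date in Fenur Zone, March 28, 2025, is outside that window, so Fenur Zone is on standard time at UTC+11:00.
06:00 UTC + 11h = 17:00 Fenur Zone.

17:00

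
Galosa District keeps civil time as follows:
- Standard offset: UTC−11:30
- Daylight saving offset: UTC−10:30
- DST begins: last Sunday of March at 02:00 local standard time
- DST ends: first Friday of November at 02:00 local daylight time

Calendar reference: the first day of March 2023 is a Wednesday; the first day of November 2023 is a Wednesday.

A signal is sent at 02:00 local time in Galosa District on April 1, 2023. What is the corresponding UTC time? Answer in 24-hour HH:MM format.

12:30

1 March 2023 is a Wednesday, so Sundays fall on 5, 12, 19, 26; the last is March 26.
1 November 2023 is a Wednesday, so the first Friday is November 3.
April 1, 2023 lies within the daylight-saving period (26 March – 3 November), so Galosa District is on daylight time, UTC−10:30.
02:00 local + 10h30m = 12:30 UTC.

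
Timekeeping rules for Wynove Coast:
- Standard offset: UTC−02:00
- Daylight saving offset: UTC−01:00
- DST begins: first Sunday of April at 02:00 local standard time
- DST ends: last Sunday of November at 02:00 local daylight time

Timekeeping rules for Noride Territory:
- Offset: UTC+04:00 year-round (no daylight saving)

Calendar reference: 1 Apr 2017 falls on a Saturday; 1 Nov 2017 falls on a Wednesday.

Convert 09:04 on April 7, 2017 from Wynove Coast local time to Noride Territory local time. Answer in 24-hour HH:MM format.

14:04

1 April 2017 is a Saturday, so the first Sunday is April 2.
1 November 2017 is a Wednesday, so Sundays fall on 5, 12, 19, 26; the last is November 26.
Daylight saving runs 2 April – 26 November; April 7, 2017 is inside that window, so Wynove Coast is at UTC−01:00.
09:04 Wynove Coast + 1h = 10:04 UTC.
Noride Territory stays on UTC+04:00 all year.
10:04 UTC + 4h = 14:04 Noride Territory.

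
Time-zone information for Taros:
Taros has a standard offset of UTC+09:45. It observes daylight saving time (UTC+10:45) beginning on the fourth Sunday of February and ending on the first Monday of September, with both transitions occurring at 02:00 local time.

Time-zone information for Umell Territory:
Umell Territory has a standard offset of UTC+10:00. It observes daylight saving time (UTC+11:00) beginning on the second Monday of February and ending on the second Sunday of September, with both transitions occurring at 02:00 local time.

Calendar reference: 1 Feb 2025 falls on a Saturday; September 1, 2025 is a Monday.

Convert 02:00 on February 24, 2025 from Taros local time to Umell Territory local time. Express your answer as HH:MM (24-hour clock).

1 February 2025 is a Saturday, so the first Sunday is February 2 and the fourth is February 23.
1 September 2025 is a Monday, so the first Monday is September 1.
Daylight saving runs 23 February – 1 September; February 24, 2025 is inside that window, so Taros is at UTC+10:45.
02:00 Taros − 10h45m = 15:15 UTC (rolling into the previous day, 23 February 2025).
1 February 2025 is a Saturday, so the first Monday is February 3 and the second is February 10.
1 September 2025 is a Monday, so the first Sunday is September 7 and the second is September 14.
At the standard offset (UTC+10:00), 15:15 UTC + 10h = 01:15 Umell Territory standard time (rolling into the next day, 24 February 2025).
The standard-time date in Umell Territory, February 24, 2025, falls between 10 February and 14 September, so daylight saving is in effect and Umell Territory is at UTC+11:00.
15:15 UTC + 11h = 02:15 Umell Territory (rolling into the next day, 24 February 2025).

02:15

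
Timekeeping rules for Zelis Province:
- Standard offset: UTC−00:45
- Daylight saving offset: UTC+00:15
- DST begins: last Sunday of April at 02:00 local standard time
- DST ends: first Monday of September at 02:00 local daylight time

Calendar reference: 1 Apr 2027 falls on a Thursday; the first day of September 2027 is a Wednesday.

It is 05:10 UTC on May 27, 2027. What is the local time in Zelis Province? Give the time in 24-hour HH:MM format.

1 April 2027 is a Thursday, so Sundays fall on 4, 11, 18, 25; the last is April 25.
1 September 2027 is a Wednesday, so the first Monday is September 6.
At the standard offset (UTC−00:45), 05:10 UTC − 0h45m = 04:25 Zelis Province standard time.
Daylight saving runs 25 April – 6 September; the standard-time date in Zelis Province, May 27, 2027, is inside that window, so Zelis Province is at UTC+00:15.
05:10 UTC + 0h15m = 05:25 local.

05:25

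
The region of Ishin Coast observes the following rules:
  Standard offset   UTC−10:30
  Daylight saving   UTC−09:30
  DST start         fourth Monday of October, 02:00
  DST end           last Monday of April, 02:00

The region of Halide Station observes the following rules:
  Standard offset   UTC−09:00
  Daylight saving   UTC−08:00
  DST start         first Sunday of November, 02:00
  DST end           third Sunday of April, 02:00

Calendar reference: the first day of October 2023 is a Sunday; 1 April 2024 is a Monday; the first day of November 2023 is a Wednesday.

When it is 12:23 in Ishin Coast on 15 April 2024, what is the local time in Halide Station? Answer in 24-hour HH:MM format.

13:53

1 October 2023 is a Sunday, so the first Monday is October 2 and the fourth is October 23.
1 April 2024 is a Monday, so Mondays fall on 1, 8, 15, 22, 29; the last is April 29.
15 April 2024 lies within the daylight-saving period (23 October 2023 – 29 April 2024), so Ishin Coast is on daylight time, UTC−09:30.
12:23 Ishin Coast + 9h30m = 21:53 UTC.
1 November 2023 is a Wednesday, so the first Sunday is November 5.
1 April 2024 is a Monday, so the first Sunday is April 7 and the third is April 21.
At the standard offset (UTC−09:00), 21:53 UTC − 9h = 12:53 Halide Station standard time.
The standard-time date in Halide Station, 15 April 2024, lies within the daylight-saving period (5 November 2023 – 21 April 2024), so Halide Station is on daylight time, UTC−08:00.
21:53 UTC − 8h = 13:53 Halide Station.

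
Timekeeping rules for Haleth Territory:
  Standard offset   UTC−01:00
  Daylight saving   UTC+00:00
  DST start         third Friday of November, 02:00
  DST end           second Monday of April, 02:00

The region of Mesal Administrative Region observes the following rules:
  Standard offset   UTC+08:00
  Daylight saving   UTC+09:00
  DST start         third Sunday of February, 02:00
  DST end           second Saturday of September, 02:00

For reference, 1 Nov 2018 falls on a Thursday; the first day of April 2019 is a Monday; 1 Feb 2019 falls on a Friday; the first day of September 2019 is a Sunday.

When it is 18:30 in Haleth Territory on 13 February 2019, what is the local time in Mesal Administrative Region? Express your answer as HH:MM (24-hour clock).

1 November 2018 is a Thursday, so the first Friday is November 2 and the third is November 16.
1 April 2019 is a Monday, so the first Monday is April 1 and the second is April 8.
Daylight saving runs 16 November 2018 – 8 April 2019; 13 February 2019 is inside that window, so Haleth Territory is at UTC+00:00.
18:30 Haleth Territory − 0h = 18:30 UTC.
1 February 2019 is a Friday, so the first Sunday is February 3 and the third is February 17.
1 September 2019 is a Sunday, so the first Saturday is September 7 and the second is September 14.
At the standard offset (UTC+08:00), 18:30 UTC + 8h = 02:30 Mesal Administrative Region standard time (rolling into the next day, 14 February 2019).
The standard-time date in Mesal Administrative Region, 14 February 2019, does not fall between 17 February and 14 September, so daylight saving is not in effect and Mesal Administrative Region is at UTC+08:00.
18:30 UTC + 8h = 02:30 Mesal Administrative Region (rolling into the next day, 14 February 2019).

02:30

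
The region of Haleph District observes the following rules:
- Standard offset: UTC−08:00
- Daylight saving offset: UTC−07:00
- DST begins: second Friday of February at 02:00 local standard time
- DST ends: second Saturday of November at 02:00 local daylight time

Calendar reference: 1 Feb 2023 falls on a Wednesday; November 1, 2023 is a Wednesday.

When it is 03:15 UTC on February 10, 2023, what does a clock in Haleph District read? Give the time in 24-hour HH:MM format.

1 February 2023 is a Wednesday, so the first Friday is February 3 and the second is February 10.
1 November 2023 is a Wednesday, so the first Saturday is November 4 and the second is November 11.
At the standard offset (UTC−08:00), 03:15 UTC − 8h = 19:15 Haleph District standard time (rolling into the previous day, 9 February 2023).
The standard-time date in Haleph District, February 9, 2023, is outside the daylight-saving period (10 February – 11 November), so Haleph District is on standard time, UTC−08:00.
03:15 UTC − 8h = 19:15 local (rolling into the previous day, 9 February 2023).

19:15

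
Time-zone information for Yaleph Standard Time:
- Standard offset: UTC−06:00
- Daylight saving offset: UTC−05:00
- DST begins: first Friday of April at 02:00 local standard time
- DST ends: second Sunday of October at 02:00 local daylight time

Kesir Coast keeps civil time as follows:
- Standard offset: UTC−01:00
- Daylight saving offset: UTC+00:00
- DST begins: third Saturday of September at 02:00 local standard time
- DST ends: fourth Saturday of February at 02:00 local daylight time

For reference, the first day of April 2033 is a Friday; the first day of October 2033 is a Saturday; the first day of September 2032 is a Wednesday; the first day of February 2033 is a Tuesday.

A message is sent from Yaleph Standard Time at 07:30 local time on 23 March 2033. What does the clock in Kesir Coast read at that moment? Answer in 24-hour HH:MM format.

12:30

1 April 2033 is a Friday, so the first Friday is April 1.
1 October 2033 is a Saturday, so the first Sunday is October 2 and the second is October 9.
Daylight saving runs 1 April – 9 October; 23 March 2033 is outside that window, so Yaleph Standard Time is on standard time at UTC−06:00.
07:30 Yaleph Standard Time + 6h = 13:30 UTC.
1 September 2032 is a Wednesday, so the first Saturday is September 4 and the third is September 18.
1 February 2033 is a Tuesday, so the first Saturday is February 5 and the fourth is February 26.
At the standard offset (UTC−01:00), 13:30 UTC − 1h = 12:30 Kesir Coast standard time.
Daylight saving runs 18 September 2032 – 26 February 2033; the standard-time date in Kesir Coast, 23 March 2033, is outside that window, so Kesir Coast is on standard time at UTC−01:00.
13:30 UTC − 1h = 12:30 Kesir Coast.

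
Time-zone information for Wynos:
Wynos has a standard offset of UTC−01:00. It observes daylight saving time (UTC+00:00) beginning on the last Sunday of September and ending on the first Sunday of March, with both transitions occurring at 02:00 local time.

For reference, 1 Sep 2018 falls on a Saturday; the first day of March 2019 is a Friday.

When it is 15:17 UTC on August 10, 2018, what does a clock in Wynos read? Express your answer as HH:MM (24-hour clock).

14:17

1 September 2018 is a Saturday, so Sundays fall on 2, 9, 16, 23, 30; the last is September 30.
1 March 2019 is a Friday, so the first Sunday is March 3.
At the standard offset (UTC−01:00), 15:17 UTC − 1h = 14:17 Wynos standard time.
The standard-time date in Wynos, August 10, 2018, is outside the daylight-saving period (30 September 2018 – 3 March 2019), so Wynos is on standard time, UTC−01:00.
15:17 UTC − 1h = 14:17 local.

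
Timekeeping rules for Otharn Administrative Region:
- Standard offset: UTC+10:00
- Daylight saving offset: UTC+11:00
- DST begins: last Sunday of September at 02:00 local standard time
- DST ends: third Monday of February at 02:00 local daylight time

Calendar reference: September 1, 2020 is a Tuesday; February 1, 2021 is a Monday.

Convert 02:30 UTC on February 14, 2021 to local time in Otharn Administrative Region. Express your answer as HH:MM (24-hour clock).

13:30

1 September 2020 is a Tuesday, so Sundays fall on 6, 13, 20, 27; the last is September 27.
1 February 2021 is a Monday, so the first Monday is February 1 and the third is February 15.
At the standard offset (UTC+10:00), 02:30 UTC + 10h = 12:30 Otharn Administrative Region standard time.
The standard-time date in Otharn Administrative Region, February 14, 2021, lies within the daylight-saving period (27 September 2020 – 15 February 2021), so Otharn Administrative Region is on daylight time, UTC+11:00.
02:30 UTC + 11h = 13:30 local.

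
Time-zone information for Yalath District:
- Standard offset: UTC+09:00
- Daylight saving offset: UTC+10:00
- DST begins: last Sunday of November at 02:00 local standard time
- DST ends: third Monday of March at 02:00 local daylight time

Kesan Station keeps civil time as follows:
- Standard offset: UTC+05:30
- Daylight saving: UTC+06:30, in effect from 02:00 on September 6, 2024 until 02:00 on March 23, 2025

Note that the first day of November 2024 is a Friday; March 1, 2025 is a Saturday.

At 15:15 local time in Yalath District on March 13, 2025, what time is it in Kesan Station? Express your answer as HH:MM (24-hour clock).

11:45

1 November 2024 is a Friday, so Sundays fall on 3, 10, 17, 24; the last is November 24.
1 March 2025 is a Saturday, so the first Monday is March 3 and the third is March 17.
March 13, 2025 falls between 24 November 2024 and 17 March 2025, so daylight saving is in effect and Yalath District is at UTC+10:00.
15:15 Yalath District − 10h = 05:15 UTC.
At the standard offset (UTC+05:30), 05:15 UTC + 5h30m = 10:45 Kesan Station standard time.
Daylight saving runs 6 September 2024 – 23 March 2025; the standard-time date in Kesan Station, March 13, 2025, is inside that window, so Kesan Station is at UTC+06:30.
05:15 UTC + 6h30m = 11:45 Kesan Station.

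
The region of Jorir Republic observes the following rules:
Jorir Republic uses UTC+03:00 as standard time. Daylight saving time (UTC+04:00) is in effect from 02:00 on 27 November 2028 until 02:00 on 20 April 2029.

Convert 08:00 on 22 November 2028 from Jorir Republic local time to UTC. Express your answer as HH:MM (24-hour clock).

05:00

22 November 2028 does not fall between 27 November 2028 and 20 April 2029, so daylight saving is not in effect and Jorir Republic is at UTC+03:00.
08:00 local − 3h = 05:00 UTC.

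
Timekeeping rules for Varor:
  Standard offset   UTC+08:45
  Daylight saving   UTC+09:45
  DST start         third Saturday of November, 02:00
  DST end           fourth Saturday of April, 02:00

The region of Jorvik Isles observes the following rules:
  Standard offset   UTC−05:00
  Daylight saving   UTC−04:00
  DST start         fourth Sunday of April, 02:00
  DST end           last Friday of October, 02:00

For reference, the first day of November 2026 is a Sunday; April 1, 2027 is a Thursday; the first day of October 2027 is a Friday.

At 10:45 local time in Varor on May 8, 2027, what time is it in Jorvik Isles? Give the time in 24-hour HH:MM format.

1 November 2026 is a Sunday, so the first Saturday is November 7 and the third is November 21.
1 April 2027 is a Thursday, so the first Saturday is April 3 and the fourth is April 24.
Daylight saving runs 21 November 2026 – 24 April 2027; May 8, 2027 is outside that window, so Varor is on standard time at UTC+08:45.
10:45 Varor − 8h45m = 02:00 UTC.
1 April 2027 is a Thursday, so the first Sunday is April 4 and the fourth is April 25.
1 October 2027 is a Friday, so Fridays fall on 1, 8, 15, 22, 29; the last is October 29.
At the standard offset (UTC−05:00), 02:00 UTC − 5h = 21:00 Jorvik Isles standard time (rolling into the previous day, 7 May 2027).
The standard-time date in Jorvik Isles, May 7, 2027, lies within the daylight-saving period (25 April – 29 October), so Jorvik Isles is on daylight time, UTC−04:00.
02:00 UTC − 4h = 22:00 Jorvik Isles (rolling into the previous day, 7 May 2027).

22:00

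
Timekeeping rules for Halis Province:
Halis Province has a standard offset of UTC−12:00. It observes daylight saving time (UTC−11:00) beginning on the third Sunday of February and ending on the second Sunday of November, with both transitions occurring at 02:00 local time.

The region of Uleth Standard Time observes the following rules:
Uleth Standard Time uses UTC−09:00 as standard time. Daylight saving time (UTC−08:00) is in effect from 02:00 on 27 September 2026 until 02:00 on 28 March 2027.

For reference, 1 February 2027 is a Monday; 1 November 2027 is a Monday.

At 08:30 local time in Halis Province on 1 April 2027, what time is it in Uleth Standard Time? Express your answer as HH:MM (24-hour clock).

1 February 2027 is a Monday, so the first Sunday is February 7 and the third is February 21.
1 November 2027 is a Monday, so the first Sunday is November 7 and the second is November 14.
1 April 2027 lies within the daylight-saving period (21 February – 14 November), so Halis Province is on daylight time, UTC−11:00.
08:30 Halis Province + 11h = 19:30 UTC.
At the standard offset (UTC−09:00), 19:30 UTC − 9h = 10:30 Uleth Standard Time standard time.
The standard-time date in Uleth Standard Time, 1 April 2027, does not fall between 27 September 2026 and 28 March 2027, so daylight saving is not in effect and Uleth Standard Time is at UTC−09:00.
19:30 UTC − 9h = 10:30 Uleth Standard Time.

10:30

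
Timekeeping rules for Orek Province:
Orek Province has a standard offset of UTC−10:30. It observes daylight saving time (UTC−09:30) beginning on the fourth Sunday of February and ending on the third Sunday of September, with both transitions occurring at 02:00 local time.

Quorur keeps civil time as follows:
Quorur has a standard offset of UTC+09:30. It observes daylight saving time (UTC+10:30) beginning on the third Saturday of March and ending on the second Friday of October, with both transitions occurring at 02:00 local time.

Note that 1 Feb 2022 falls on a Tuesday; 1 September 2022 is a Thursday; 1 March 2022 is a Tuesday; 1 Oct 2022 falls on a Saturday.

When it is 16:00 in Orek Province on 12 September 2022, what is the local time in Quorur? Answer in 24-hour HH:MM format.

12:00

1 February 2022 is a Tuesday, so the first Sunday is February 6 and the fourth is February 27.
1 September 2022 is a Thursday, so the first Sunday is September 4 and the third is September 18.
12 September 2022 lies within the daylight-saving period (27 February – 18 September), so Orek Province is on daylight time, UTC−09:30.
16:00 Orek Province + 9h30m = 01:30 UTC (rolling into the next day, 13 September 2022).
1 March 2022 is a Tuesday, so the first Saturday is March 5 and the third is March 19.
1 October 2022 is a Saturday, so the first Friday is October 7 and the second is October 14.
At the standard offset (UTC+09:30), 01:30 UTC + 9h30m = 11:00 Quorur standard time.
The standard-time date in Quorur, 13 September 2022, lies within the daylight-saving period (19 March – 14 October), so Quorur is on daylight time, UTC+10:30.
01:30 UTC + 10h30m = 12:00 Quorur.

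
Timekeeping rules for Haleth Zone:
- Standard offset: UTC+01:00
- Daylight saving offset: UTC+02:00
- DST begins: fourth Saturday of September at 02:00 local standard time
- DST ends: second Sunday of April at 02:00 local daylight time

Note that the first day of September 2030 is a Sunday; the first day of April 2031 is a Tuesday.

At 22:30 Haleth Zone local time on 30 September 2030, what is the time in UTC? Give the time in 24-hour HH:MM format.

1 September 2030 is a Sunday, so the first Saturday is September 7 and the fourth is September 28.
1 April 2031 is a Tuesday, so the first Sunday is April 6 and the second is April 13.
30 September 2030 lies within the daylight-saving period (28 September 2030 – 13 April 2031), so Haleth Zone is on daylight time, UTC+02:00.
22:30 local − 2h = 20:30 UTC.

20:30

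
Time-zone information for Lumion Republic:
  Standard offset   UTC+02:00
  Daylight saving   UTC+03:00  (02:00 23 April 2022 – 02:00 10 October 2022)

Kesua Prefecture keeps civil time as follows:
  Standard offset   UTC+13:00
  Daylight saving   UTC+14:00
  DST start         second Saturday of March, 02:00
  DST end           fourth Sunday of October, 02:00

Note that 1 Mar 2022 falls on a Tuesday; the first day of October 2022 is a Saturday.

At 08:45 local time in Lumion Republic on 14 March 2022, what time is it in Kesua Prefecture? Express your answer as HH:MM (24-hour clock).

14 March 2022 is outside the daylight-saving period (23 April – 10 October), so Lumion Republic is on standard time, UTC+02:00.
08:45 Lumion Republic − 2h = 06:45 UTC.
1 March 2022 is a Tuesday, so the first Saturday is March 5 and the second is March 12.
1 October 2022 is a Saturday, so the first Sunday is October 2 and the fourth is October 23.
At the standard offset (UTC+13:00), 06:45 UTC + 13h = 19:45 Kesua Prefecture standard time.
Daylight saving runs 12 March – 23 October; the standard-time date in Kesua Prefecture, 14 March 2022, is inside that window, so Kesua Prefecture is at UTC+14:00.
06:45 UTC + 14h = 20:45 Kesua Prefecture.

20:45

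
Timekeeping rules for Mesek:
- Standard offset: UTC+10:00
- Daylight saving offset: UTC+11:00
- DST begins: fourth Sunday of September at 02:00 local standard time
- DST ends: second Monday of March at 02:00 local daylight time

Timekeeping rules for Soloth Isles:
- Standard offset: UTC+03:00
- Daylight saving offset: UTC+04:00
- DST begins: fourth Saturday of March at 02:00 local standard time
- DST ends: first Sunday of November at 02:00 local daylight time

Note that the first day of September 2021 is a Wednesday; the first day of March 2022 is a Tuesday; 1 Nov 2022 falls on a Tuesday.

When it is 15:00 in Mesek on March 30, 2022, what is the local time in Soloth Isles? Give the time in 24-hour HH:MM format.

1 September 2021 is a Wednesday, so the first Sunday is September 5 and the fourth is September 26.
1 March 2022 is a Tuesday, so the first Monday is March 7 and the second is March 14.
March 30, 2022 is outside the daylight-saving period (26 September 2021 – 14 March 2022), so Mesek is on standard time, UTC+10:00.
15:00 Mesek − 10h = 05:00 UTC.
1 March 2022 is a Tuesday, so the first Saturday is March 5 and the fourth is March 26.
1 November 2022 is a Tuesday, so the first Sunday is November 6.
At the standard offset (UTC+03:00), 05:00 UTC + 3h = 08:00 Soloth Isles standard time.
Daylight saving runs 26 March – 6 November; the standard-time date in Soloth Isles, March 30, 2022, is inside that window, so Soloth Isles is at UTC+04:00.
05:00 UTC + 4h = 09:00 Soloth Isles.

09:00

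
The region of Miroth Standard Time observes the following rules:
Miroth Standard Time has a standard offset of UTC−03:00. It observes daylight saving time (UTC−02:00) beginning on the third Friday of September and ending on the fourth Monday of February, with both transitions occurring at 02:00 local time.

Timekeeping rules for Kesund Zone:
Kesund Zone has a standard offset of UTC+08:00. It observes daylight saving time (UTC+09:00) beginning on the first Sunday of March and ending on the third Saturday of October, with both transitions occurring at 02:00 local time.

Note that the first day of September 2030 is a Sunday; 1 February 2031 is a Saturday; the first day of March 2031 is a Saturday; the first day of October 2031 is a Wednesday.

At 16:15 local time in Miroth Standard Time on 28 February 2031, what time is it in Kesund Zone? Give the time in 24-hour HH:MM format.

03:15

1 September 2030 is a Sunday, so the first Friday is September 6 and the third is September 20.
1 February 2031 is a Saturday, so the first Monday is February 3 and the fourth is February 24.
28 February 2031 does not fall between 20 September 2030 and 24 February 2031, so daylight saving is not in effect and Miroth Standard Time is at UTC−03:00.
16:15 Miroth Standard Time + 3h = 19:15 UTC.
1 March 2031 is a Saturday, so the first Sunday is March 2.
1 October 2031 is a Wednesday, so the first Saturday is October 4 and the third is October 18.
At the standard offset (UTC+08:00), 19:15 UTC + 8h = 03:15 Kesund Zone standard time (rolling into the next day, 1 March 2031).
The standard-time date in Kesund Zone, 1 March 2031, is outside the daylight-saving period (2 March – 18 October), so Kesund Zone is on standard time, UTC+08:00.
19:15 UTC + 8h = 03:15 Kesund Zone (rolling into the next day, 1 March 2031).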